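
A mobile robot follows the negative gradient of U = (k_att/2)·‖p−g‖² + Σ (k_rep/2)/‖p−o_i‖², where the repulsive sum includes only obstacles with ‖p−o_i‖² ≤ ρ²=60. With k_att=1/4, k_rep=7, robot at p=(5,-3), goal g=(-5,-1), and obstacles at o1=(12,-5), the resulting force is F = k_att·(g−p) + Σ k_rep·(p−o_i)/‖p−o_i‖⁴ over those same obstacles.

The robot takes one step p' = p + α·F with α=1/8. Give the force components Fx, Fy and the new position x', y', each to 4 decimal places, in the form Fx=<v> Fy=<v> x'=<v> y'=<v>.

F_att = 1/4·(g−p) = 1/4·(-10,2) = (-2.5000,0.5000)
o1: d²=53 ≤ ρ²=60; F_rep = 7·(-7,2)/53² = (-0.0174,0.0050)
F = F_att + ΣF_rep = (-2.5174,0.5050)
p' = p + 1/8·F = (4.6853,-2.9369)

Fx=-2.5174 Fy=0.5050 x'=4.6853 y'=-2.9369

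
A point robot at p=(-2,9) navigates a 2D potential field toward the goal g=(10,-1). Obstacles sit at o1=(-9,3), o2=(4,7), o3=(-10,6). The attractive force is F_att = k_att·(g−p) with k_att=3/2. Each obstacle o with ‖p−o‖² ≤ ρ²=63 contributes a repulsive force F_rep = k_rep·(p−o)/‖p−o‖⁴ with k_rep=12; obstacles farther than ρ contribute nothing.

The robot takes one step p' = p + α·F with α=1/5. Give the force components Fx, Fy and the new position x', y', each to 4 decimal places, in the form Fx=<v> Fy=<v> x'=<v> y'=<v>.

F_att = 3/2·(g−p) = 3/2·(12,-10) = (18.0000,-15.0000)
o1: d²=85 > ρ²=63 → inactive
o2: d²=40 ≤ ρ²=63; F_rep = 12·(-6,2)/40² = (-0.0450,0.0150)
o3: d²=73 > ρ²=63 → inactive
F = F_att + ΣF_rep = (17.9550,-14.9850)
p' = p + 1/5·F = (1.5910,6.0030)

Fx=17.9550 Fy=-14.9850 x'=1.5910 y'=6.0030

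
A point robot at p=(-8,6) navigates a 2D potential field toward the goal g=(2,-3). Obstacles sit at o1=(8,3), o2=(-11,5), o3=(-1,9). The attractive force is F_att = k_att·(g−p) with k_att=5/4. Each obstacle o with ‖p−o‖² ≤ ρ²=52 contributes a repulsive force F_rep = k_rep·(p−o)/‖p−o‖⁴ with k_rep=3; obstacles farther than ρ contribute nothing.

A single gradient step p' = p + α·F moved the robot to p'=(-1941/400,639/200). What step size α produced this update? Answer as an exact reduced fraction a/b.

α = 1/4

F_att = 5/4·(g−p) = 5/4·(10,-9) = (12.5000,-11.2500)
o1: d²=265 > ρ²=52 → inactive
o2: d²=10 ≤ ρ²=52; F_rep = 3·(3,1)/10² = (0.0900,0.0300)
o3: d²=58 > ρ²=52 → inactive
F = F_att + ΣF_rep = (12.5900,-11.2200)
Δp = p'−p = (3.1475,-2.8050); α = Δx/Fx = (1259/400) / (1259/100) = 1/4
check: Δy/Fy = (-561/200) / (-561/50) = 1/4 ✓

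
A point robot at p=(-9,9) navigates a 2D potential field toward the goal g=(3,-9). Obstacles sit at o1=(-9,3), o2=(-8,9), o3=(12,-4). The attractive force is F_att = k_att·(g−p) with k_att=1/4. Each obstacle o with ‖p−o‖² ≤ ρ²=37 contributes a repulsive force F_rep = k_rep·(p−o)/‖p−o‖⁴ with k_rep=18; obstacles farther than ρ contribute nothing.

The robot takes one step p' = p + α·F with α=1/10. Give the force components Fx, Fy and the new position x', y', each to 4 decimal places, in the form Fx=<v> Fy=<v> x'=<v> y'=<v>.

Fx=-15.0000 Fy=-4.4167 x'=-10.5000 y'=8.5583

F_att = 1/4·(g−p) = 1/4·(12,-18) = (3.0000,-4.5000)
o1: d²=36 ≤ ρ²=37; F_rep = 18·(0,6)/36² = (0.0000,0.0833)
o2: d²=1 ≤ ρ²=37; F_rep = 18·(-1,0)/1² = (-18.0000,0.0000)
o3: d²=610 > ρ²=37 → inactive
F = F_att + ΣF_rep = (-15.0000,-4.4167)
p' = p + 1/10·F = (-10.5000,8.5583)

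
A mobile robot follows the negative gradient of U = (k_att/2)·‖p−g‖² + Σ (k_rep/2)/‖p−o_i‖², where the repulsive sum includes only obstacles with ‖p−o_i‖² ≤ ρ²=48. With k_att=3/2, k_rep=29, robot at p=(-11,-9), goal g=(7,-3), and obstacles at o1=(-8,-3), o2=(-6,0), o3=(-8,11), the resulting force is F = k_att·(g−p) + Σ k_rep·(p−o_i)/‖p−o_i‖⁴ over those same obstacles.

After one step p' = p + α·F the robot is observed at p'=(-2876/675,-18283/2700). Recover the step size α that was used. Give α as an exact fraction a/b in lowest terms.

F_att = 3/2·(g−p) = 3/2·(18,6) = (27.0000,9.0000)
o1: d²=45 ≤ ρ²=48; F_rep = 29·(-3,-6)/45² = (-0.0430,-0.0859)
o2: d²=106 > ρ²=48 → inactive
o3: d²=409 > ρ²=48 → inactive
F = F_att + ΣF_rep = (26.9570,8.9141)
Δp = p'−p = (6.7393,2.2285); α = Δx/Fx = (4549/675) / (18196/675) = 1/4
check: Δy/Fy = (6017/2700) / (6017/675) = 1/4 ✓

α = 1/4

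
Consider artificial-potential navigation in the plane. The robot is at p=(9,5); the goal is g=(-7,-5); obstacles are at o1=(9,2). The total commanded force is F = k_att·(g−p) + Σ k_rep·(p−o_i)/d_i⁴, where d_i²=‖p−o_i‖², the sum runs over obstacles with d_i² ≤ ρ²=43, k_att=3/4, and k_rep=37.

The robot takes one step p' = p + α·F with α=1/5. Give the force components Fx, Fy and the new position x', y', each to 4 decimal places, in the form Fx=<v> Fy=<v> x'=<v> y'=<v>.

Fx=-12.0000 Fy=-6.1296 x'=6.6000 y'=3.7741

F_att = 3/4·(g−p) = 3/4·(-16,-10) = (-12.0000,-7.5000)
o1: d²=9 ≤ ρ²=43; F_rep = 37·(0,3)/9² = (0.0000,1.3704)
F = F_att + ΣF_rep = (-12.0000,-6.1296)
p' = p + 1/5·F = (6.6000,3.7741)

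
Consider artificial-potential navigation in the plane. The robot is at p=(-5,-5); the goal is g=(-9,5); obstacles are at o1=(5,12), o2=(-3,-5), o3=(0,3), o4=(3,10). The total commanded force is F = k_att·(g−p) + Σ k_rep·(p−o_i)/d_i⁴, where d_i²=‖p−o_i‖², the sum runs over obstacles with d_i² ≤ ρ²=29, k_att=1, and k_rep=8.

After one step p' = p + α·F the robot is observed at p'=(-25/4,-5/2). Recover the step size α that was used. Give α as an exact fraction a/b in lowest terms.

α = 1/4

F_att = 1·(g−p) = 1·(-4,10) = (-4.0000,10.0000)
o1: d²=389 > ρ²=29 → inactive
o2: d²=4 ≤ ρ²=29; F_rep = 8·(-2,0)/4² = (-1.0000,0.0000)
o3: d²=89 > ρ²=29 → inactive
o4: d²=289 > ρ²=29 → inactive
F = F_att + ΣF_rep = (-5.0000,10.0000)
Δp = p'−p = (-1.2500,2.5000); α = Δx/Fx = (-5/4) / (-5) = 1/4
check: Δy/Fy = (5/2) / (10) = 1/4 ✓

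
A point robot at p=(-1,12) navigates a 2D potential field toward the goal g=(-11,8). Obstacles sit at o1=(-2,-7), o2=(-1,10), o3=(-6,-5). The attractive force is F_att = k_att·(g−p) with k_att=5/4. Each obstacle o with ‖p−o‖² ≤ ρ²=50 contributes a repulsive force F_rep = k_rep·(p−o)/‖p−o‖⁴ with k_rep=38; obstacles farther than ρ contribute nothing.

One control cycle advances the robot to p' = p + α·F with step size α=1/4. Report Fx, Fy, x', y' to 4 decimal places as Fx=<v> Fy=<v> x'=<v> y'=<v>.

F_att = 5/4·(g−p) = 5/4·(-10,-4) = (-12.5000,-5.0000)
o1: d²=362 > ρ²=50 → inactive
o2: d²=4 ≤ ρ²=50; F_rep = 38·(0,2)/4² = (0.0000,4.7500)
o3: d²=314 > ρ²=50 → inactive
F = F_att + ΣF_rep = (-12.5000,-0.2500)
p' = p + 1/4·F = (-4.1250,11.9375)

Fx=-12.5000 Fy=-0.2500 x'=-4.1250 y'=11.9375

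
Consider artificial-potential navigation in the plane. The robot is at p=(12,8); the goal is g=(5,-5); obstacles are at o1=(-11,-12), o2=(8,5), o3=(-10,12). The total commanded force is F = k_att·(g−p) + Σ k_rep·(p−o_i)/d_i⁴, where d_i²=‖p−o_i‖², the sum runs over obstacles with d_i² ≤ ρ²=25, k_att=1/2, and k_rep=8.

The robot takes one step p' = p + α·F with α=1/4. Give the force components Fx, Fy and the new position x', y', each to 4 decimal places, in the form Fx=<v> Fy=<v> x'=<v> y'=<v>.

Fx=-3.4488 Fy=-6.4616 x'=11.1378 y'=6.3846

F_att = 1/2·(g−p) = 1/2·(-7,-13) = (-3.5000,-6.5000)
o1: d²=929 > ρ²=25 → inactive
o2: d²=25 ≤ ρ²=25; F_rep = 8·(4,3)/25² = (0.0512,0.0384)
o3: d²=500 > ρ²=25 → inactive
F = F_att + ΣF_rep = (-3.4488,-6.4616)
p' = p + 1/4·F = (11.1378,6.3846)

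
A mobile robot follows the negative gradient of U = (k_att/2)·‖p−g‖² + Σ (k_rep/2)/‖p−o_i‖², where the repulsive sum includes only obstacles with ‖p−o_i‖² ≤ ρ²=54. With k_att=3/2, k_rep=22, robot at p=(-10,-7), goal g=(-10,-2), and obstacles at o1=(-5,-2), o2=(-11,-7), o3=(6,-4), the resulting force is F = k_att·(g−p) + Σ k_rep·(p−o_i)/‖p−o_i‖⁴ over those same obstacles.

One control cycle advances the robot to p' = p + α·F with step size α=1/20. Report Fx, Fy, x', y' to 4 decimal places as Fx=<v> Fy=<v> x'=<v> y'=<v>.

F_att = 3/2·(g−p) = 3/2·(0,5) = (0.0000,7.5000)
o1: d²=50 ≤ ρ²=54; F_rep = 22·(-5,-5)/50² = (-0.0440,-0.0440)
o2: d²=1 ≤ ρ²=54; F_rep = 22·(1,0)/1² = (22.0000,0.0000)
o3: d²=265 > ρ²=54 → inactive
F = F_att + ΣF_rep = (21.9560,7.4560)
p' = p + 1/20·F = (-8.9022,-6.6272)

Fx=21.9560 Fy=7.4560 x'=-8.9022 y'=-6.6272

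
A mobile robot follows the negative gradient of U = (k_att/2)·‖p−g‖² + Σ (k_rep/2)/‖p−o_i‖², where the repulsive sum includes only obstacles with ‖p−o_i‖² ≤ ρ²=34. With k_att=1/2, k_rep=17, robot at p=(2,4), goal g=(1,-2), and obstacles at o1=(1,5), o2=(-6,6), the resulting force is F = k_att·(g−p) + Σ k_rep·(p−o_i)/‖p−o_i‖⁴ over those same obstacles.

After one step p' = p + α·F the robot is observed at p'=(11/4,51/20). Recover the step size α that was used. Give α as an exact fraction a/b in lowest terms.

F_att = 1/2·(g−p) = 1/2·(-1,-6) = (-0.5000,-3.0000)
o1: d²=2 ≤ ρ²=34; F_rep = 17·(1,-1)/2² = (4.2500,-4.2500)
o2: d²=68 > ρ²=34 → inactive
F = F_att + ΣF_rep = (3.7500,-7.2500)
Δp = p'−p = (0.7500,-1.4500); α = Δx/Fx = (3/4) / (15/4) = 1/5
check: Δy/Fy = (-29/20) / (-29/4) = 1/5 ✓

α = 1/5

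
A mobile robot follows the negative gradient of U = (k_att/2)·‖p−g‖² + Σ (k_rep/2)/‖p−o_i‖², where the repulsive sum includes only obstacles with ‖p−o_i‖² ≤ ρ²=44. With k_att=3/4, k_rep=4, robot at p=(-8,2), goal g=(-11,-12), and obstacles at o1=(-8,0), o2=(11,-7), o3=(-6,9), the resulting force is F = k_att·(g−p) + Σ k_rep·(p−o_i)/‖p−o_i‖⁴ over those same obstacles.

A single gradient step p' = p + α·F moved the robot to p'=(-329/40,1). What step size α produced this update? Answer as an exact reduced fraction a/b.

F_att = 3/4·(g−p) = 3/4·(-3,-14) = (-2.2500,-10.5000)
o1: d²=4 ≤ ρ²=44; F_rep = 4·(0,2)/4² = (0.0000,0.5000)
o2: d²=442 > ρ²=44 → inactive
o3: d²=53 > ρ²=44 → inactive
F = F_att + ΣF_rep = (-2.2500,-10.0000)
Δp = p'−p = (-0.2250,-1.0000); α = Δx/Fx = (-9/40) / (-9/4) = 1/10
check: Δy/Fy = (-1) / (-10) = 1/10 ✓

α = 1/10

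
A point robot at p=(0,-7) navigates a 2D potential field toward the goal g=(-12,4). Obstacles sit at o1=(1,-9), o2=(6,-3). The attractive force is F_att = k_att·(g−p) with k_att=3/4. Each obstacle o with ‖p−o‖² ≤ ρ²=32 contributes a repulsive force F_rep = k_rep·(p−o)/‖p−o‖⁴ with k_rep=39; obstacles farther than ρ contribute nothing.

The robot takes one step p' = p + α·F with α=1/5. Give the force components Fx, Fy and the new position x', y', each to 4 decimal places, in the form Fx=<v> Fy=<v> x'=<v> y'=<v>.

F_att = 3/4·(g−p) = 3/4·(-12,11) = (-9.0000,8.2500)
o1: d²=5 ≤ ρ²=32; F_rep = 39·(-1,2)/5² = (-1.5600,3.1200)
o2: d²=52 > ρ²=32 → inactive
F = F_att + ΣF_rep = (-10.5600,11.3700)
p' = p + 1/5·F = (-2.1120,-4.7260)

Fx=-10.5600 Fy=11.3700 x'=-2.1120 y'=-4.7260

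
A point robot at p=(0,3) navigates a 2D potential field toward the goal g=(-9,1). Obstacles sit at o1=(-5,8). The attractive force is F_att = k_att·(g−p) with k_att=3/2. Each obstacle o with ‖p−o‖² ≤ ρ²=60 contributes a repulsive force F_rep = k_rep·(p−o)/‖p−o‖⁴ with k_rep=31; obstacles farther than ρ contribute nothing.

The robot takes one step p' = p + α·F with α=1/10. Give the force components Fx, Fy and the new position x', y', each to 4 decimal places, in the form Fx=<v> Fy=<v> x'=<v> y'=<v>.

F_att = 3/2·(g−p) = 3/2·(-9,-2) = (-13.5000,-3.0000)
o1: d²=50 ≤ ρ²=60; F_rep = 31·(5,-5)/50² = (0.0620,-0.0620)
F = F_att + ΣF_rep = (-13.4380,-3.0620)
p' = p + 1/10·F = (-1.3438,2.6938)

Fx=-13.4380 Fy=-3.0620 x'=-1.3438 y'=2.6938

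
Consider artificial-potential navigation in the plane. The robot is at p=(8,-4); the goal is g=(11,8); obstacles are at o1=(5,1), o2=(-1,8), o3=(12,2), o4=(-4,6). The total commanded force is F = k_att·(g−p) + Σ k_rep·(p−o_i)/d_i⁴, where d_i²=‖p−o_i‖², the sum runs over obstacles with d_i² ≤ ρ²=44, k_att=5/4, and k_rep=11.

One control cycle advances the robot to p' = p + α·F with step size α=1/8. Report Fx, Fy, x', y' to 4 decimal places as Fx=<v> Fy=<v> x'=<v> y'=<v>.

Fx=3.7785 Fy=14.9524 x'=8.4723 y'=-2.1309

F_att = 5/4·(g−p) = 5/4·(3,12) = (3.7500,15.0000)
o1: d²=34 ≤ ρ²=44; F_rep = 11·(3,-5)/34² = (0.0285,-0.0476)
o2: d²=225 > ρ²=44 → inactive
o3: d²=52 > ρ²=44 → inactive
o4: d²=244 > ρ²=44 → inactive
F = F_att + ΣF_rep = (3.7785,14.9524)
p' = p + 1/8·F = (8.4723,-2.1309)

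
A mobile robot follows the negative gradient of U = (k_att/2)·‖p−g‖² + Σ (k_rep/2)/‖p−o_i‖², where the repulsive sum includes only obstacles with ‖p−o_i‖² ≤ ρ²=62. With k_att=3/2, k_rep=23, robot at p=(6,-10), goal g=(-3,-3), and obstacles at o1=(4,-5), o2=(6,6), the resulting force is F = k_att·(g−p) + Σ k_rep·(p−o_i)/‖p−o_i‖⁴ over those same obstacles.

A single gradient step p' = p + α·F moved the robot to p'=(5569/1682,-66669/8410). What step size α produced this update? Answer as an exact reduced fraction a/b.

α = 1/5

F_att = 3/2·(g−p) = 3/2·(-9,7) = (-13.5000,10.5000)
o1: d²=29 ≤ ρ²=62; F_rep = 23·(2,-5)/29² = (0.0547,-0.1367)
o2: d²=256 > ρ²=62 → inactive
F = F_att + ΣF_rep = (-13.4453,10.3633)
Δp = p'−p = (-2.6891,2.0727); α = Δx/Fx = (-4523/1682) / (-22615/1682) = 1/5
check: Δy/Fy = (17431/8410) / (17431/1682) = 1/5 ✓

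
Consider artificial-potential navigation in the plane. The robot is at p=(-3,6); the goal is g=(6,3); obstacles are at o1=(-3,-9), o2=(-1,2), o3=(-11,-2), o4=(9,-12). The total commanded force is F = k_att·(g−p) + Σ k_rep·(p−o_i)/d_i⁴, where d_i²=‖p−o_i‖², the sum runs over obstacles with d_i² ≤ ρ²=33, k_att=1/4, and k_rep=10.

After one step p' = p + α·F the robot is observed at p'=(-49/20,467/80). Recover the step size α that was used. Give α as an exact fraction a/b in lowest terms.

α = 1/4

F_att = 1/4·(g−p) = 1/4·(9,-3) = (2.2500,-0.7500)
o1: d²=225 > ρ²=33 → inactive
o2: d²=20 ≤ ρ²=33; F_rep = 10·(-2,4)/20² = (-0.0500,0.1000)
o3: d²=128 > ρ²=33 → inactive
o4: d²=468 > ρ²=33 → inactive
F = F_att + ΣF_rep = (2.2000,-0.6500)
Δp = p'−p = (0.5500,-0.1625); α = Δx/Fx = (11/20) / (11/5) = 1/4
check: Δy/Fy = (-13/80) / (-13/20) = 1/4 ✓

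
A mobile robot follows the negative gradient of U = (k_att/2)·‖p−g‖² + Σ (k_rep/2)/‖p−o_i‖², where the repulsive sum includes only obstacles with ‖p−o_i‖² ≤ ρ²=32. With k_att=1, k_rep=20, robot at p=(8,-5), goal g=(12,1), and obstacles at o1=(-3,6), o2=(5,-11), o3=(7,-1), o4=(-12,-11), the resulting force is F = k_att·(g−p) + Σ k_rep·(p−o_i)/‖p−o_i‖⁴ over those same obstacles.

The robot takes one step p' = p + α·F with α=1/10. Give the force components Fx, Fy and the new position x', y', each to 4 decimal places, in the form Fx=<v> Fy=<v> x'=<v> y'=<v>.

Fx=4.0692 Fy=5.7232 x'=8.4069 y'=-4.4277

F_att = 1·(g−p) = 1·(4,6) = (4.0000,6.0000)
o1: d²=242 > ρ²=32 → inactive
o2: d²=45 > ρ²=32 → inactive
o3: d²=17 ≤ ρ²=32; F_rep = 20·(1,-4)/17² = (0.0692,-0.2768)
o4: d²=436 > ρ²=32 → inactive
F = F_att + ΣF_rep = (4.0692,5.7232)
p' = p + 1/10·F = (8.4069,-4.4277)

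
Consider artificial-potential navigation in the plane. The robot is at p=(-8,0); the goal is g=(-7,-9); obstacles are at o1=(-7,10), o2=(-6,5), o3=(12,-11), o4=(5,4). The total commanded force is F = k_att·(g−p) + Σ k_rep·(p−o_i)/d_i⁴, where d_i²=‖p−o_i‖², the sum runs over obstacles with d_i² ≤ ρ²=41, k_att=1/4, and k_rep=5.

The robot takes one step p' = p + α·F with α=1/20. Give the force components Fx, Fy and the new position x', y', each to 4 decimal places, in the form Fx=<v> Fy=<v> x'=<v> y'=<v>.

F_att = 1/4·(g−p) = 1/4·(1,-9) = (0.2500,-2.2500)
o1: d²=101 > ρ²=41 → inactive
o2: d²=29 ≤ ρ²=41; F_rep = 5·(-2,-5)/29² = (-0.0119,-0.0297)
o3: d²=521 > ρ²=41 → inactive
o4: d²=185 > ρ²=41 → inactive
F = F_att + ΣF_rep = (0.2381,-2.2797)
p' = p + 1/20·F = (-7.9881,-0.1140)

Fx=0.2381 Fy=-2.2797 x'=-7.9881 y'=-0.1140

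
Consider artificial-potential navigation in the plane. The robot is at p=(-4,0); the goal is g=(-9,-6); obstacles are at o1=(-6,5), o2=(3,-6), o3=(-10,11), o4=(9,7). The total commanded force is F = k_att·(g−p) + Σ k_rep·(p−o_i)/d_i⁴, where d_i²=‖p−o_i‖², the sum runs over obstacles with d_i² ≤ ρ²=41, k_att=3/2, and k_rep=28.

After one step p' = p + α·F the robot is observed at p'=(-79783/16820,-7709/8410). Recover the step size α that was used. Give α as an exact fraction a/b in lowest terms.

F_att = 3/2·(g−p) = 3/2·(-5,-6) = (-7.5000,-9.0000)
o1: d²=29 ≤ ρ²=41; F_rep = 28·(2,-5)/29² = (0.0666,-0.1665)
o2: d²=85 > ρ²=41 → inactive
o3: d²=157 > ρ²=41 → inactive
o4: d²=218 > ρ²=41 → inactive
F = F_att + ΣF_rep = (-7.4334,-9.1665)
Δp = p'−p = (-0.7433,-0.9166); α = Δx/Fx = (-12503/16820) / (-12503/1682) = 1/10
check: Δy/Fy = (-7709/8410) / (-7709/841) = 1/10 ✓

α = 1/10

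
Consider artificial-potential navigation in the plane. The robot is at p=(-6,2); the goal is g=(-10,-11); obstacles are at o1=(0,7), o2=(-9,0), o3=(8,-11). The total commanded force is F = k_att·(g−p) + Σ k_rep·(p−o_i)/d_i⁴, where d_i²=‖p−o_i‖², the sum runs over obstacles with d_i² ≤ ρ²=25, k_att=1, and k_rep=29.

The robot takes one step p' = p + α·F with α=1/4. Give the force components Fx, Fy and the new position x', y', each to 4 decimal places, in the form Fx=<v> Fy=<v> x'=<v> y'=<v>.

F_att = 1·(g−p) = 1·(-4,-13) = (-4.0000,-13.0000)
o1: d²=61 > ρ²=25 → inactive
o2: d²=13 ≤ ρ²=25; F_rep = 29·(3,2)/13² = (0.5148,0.3432)
o3: d²=365 > ρ²=25 → inactive
F = F_att + ΣF_rep = (-3.4852,-12.6568)
p' = p + 1/4·F = (-6.8713,-1.1642)

Fx=-3.4852 Fy=-12.6568 x'=-6.8713 y'=-1.1642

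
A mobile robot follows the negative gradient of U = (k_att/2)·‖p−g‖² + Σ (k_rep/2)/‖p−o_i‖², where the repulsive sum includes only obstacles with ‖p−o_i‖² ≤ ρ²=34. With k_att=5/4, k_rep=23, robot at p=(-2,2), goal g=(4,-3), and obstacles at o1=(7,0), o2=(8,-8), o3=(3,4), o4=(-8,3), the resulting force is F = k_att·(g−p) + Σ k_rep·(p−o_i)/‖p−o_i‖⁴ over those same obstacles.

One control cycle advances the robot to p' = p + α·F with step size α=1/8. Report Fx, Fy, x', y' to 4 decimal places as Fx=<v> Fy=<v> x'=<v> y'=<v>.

Fx=7.3633 Fy=-6.3047 x'=-1.0796 y'=1.2119

F_att = 5/4·(g−p) = 5/4·(6,-5) = (7.5000,-6.2500)
o1: d²=85 > ρ²=34 → inactive
o2: d²=200 > ρ²=34 → inactive
o3: d²=29 ≤ ρ²=34; F_rep = 23·(-5,-2)/29² = (-0.1367,-0.0547)
o4: d²=37 > ρ²=34 → inactive
F = F_att + ΣF_rep = (7.3633,-6.3047)
p' = p + 1/8·F = (-1.0796,1.2119)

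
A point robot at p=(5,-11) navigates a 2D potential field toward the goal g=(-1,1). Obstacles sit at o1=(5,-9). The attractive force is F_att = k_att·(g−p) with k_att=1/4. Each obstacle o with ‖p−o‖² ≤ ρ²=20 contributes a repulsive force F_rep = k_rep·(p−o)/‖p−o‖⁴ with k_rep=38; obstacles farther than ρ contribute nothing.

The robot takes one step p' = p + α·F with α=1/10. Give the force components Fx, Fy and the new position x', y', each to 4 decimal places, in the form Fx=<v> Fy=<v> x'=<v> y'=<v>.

Fx=-1.5000 Fy=-1.7500 x'=4.8500 y'=-11.1750

F_att = 1/4·(g−p) = 1/4·(-6,12) = (-1.5000,3.0000)
o1: d²=4 ≤ ρ²=20; F_rep = 38·(0,-2)/4² = (0.0000,-4.7500)
F = F_att + ΣF_rep = (-1.5000,-1.7500)
p' = p + 1/10·F = (4.8500,-11.1750)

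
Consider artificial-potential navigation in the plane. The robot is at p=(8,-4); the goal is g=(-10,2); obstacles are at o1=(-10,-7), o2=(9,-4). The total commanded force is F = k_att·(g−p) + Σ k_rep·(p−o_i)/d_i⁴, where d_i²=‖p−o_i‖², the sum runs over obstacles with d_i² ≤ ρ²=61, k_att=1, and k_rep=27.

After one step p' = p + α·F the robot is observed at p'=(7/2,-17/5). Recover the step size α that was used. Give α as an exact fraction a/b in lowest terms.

α = 1/10

F_att = 1·(g−p) = 1·(-18,6) = (-18.0000,6.0000)
o1: d²=333 > ρ²=61 → inactive
o2: d²=1 ≤ ρ²=61; F_rep = 27·(-1,0)/1² = (-27.0000,0.0000)
F = F_att + ΣF_rep = (-45.0000,6.0000)
Δp = p'−p = (-4.5000,0.6000); α = Δx/Fx = (-9/2) / (-45) = 1/10
check: Δy/Fy = (3/5) / (6) = 1/10 ✓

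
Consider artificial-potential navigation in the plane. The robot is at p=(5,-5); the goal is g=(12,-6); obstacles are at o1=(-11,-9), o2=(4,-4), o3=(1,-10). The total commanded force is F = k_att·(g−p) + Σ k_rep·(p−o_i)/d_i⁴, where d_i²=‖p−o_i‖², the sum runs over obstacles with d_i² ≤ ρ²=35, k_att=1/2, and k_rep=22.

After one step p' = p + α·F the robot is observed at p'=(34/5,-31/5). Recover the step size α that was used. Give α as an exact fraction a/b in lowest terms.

F_att = 1/2·(g−p) = 1/2·(7,-1) = (3.5000,-0.5000)
o1: d²=272 > ρ²=35 → inactive
o2: d²=2 ≤ ρ²=35; F_rep = 22·(1,-1)/2² = (5.5000,-5.5000)
o3: d²=41 > ρ²=35 → inactive
F = F_att + ΣF_rep = (9.0000,-6.0000)
Δp = p'−p = (1.8000,-1.2000); α = Δx/Fx = (9/5) / (9) = 1/5
check: Δy/Fy = (-6/5) / (-6) = 1/5 ✓

α = 1/5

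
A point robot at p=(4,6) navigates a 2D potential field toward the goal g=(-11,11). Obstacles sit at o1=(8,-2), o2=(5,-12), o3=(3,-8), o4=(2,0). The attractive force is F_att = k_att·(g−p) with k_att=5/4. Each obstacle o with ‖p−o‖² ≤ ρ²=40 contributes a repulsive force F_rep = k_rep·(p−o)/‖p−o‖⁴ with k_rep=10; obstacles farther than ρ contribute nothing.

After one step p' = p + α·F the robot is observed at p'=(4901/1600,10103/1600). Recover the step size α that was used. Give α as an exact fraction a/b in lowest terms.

F_att = 5/4·(g−p) = 5/4·(-15,5) = (-18.7500,6.2500)
o1: d²=80 > ρ²=40 → inactive
o2: d²=325 > ρ²=40 → inactive
o3: d²=197 > ρ²=40 → inactive
o4: d²=40 ≤ ρ²=40; F_rep = 10·(2,6)/40² = (0.0125,0.0375)
F = F_att + ΣF_rep = (-18.7375,6.2875)
Δp = p'−p = (-0.9369,0.3144); α = Δx/Fx = (-1499/1600) / (-1499/80) = 1/20
check: Δy/Fy = (503/1600) / (503/80) = 1/20 ✓

α = 1/20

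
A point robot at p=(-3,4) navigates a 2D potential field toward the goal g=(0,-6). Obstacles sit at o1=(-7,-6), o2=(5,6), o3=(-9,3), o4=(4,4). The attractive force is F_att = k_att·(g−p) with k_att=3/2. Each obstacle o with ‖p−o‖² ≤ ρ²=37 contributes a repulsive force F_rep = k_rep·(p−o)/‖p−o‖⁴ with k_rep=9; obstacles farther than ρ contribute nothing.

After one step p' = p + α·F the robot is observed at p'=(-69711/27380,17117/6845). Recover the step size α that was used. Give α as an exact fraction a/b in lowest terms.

F_att = 3/2·(g−p) = 3/2·(3,-10) = (4.5000,-15.0000)
o1: d²=116 > ρ²=37 → inactive
o2: d²=68 > ρ²=37 → inactive
o3: d²=37 ≤ ρ²=37; F_rep = 9·(6,1)/37² = (0.0394,0.0066)
o4: d²=49 > ρ²=37 → inactive
F = F_att + ΣF_rep = (4.5394,-14.9934)
Δp = p'−p = (0.4539,-1.4993); α = Δx/Fx = (12429/27380) / (12429/2738) = 1/10
check: Δy/Fy = (-10263/6845) / (-20526/1369) = 1/10 ✓

α = 1/10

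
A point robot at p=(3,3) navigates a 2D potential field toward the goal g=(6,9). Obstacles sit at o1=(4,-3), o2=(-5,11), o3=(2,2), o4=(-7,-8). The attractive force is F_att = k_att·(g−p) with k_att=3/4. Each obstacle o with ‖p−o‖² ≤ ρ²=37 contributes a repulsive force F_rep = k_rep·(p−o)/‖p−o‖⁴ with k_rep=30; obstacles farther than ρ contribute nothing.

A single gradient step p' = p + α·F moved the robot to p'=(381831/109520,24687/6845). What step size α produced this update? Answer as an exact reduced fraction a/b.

α = 1/20

F_att = 3/4·(g−p) = 3/4·(3,6) = (2.2500,4.5000)
o1: d²=37 ≤ ρ²=37; F_rep = 30·(-1,6)/37² = (-0.0219,0.1315)
o2: d²=128 > ρ²=37 → inactive
o3: d²=2 ≤ ρ²=37; F_rep = 30·(1,1)/2² = (7.5000,7.5000)
o4: d²=221 > ρ²=37 → inactive
F = F_att + ΣF_rep = (9.7281,12.1315)
Δp = p'−p = (0.4864,0.6066); α = Δx/Fx = (53271/109520) / (53271/5476) = 1/20
check: Δy/Fy = (4152/6845) / (16608/1369) = 1/20 ✓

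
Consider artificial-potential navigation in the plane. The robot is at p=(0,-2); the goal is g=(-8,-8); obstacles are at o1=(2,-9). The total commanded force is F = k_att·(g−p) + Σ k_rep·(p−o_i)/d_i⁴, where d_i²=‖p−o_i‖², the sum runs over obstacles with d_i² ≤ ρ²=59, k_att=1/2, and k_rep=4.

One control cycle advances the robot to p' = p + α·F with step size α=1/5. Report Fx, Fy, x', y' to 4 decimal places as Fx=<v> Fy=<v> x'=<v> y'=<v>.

Fx=-4.0028 Fy=-2.9900 x'=-0.8006 y'=-2.5980

F_att = 1/2·(g−p) = 1/2·(-8,-6) = (-4.0000,-3.0000)
o1: d²=53 ≤ ρ²=59; F_rep = 4·(-2,7)/53² = (-0.0028,0.0100)
F = F_att + ΣF_rep = (-4.0028,-2.9900)
p' = p + 1/5·F = (-0.8006,-2.5980)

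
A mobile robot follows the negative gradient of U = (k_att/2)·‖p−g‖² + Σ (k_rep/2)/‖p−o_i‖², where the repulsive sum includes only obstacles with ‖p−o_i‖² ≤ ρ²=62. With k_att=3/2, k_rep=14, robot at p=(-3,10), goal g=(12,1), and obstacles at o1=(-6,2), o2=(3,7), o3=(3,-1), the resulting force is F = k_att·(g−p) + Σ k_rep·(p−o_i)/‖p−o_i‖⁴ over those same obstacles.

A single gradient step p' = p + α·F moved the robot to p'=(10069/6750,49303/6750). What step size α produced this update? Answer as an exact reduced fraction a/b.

F_att = 3/2·(g−p) = 3/2·(15,-9) = (22.5000,-13.5000)
o1: d²=73 > ρ²=62 → inactive
o2: d²=45 ≤ ρ²=62; F_rep = 14·(-6,3)/45² = (-0.0415,0.0207)
o3: d²=157 > ρ²=62 → inactive
F = F_att + ΣF_rep = (22.4585,-13.4793)
Δp = p'−p = (4.4917,-2.6959); α = Δx/Fx = (30319/6750) / (30319/1350) = 1/5
check: Δy/Fy = (-18197/6750) / (-18197/1350) = 1/5 ✓

α = 1/5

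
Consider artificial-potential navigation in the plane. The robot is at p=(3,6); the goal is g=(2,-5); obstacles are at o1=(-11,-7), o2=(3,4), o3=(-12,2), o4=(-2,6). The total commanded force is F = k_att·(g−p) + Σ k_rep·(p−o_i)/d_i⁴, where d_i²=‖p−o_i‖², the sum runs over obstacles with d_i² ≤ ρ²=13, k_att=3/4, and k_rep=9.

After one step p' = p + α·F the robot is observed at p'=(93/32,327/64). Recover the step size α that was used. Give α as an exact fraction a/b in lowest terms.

α = 1/8

F_att = 3/4·(g−p) = 3/4·(-1,-11) = (-0.7500,-8.2500)
o1: d²=365 > ρ²=13 → inactive
o2: d²=4 ≤ ρ²=13; F_rep = 9·(0,2)/4² = (0.0000,1.1250)
o3: d²=241 > ρ²=13 → inactive
o4: d²=25 > ρ²=13 → inactive
F = F_att + ΣF_rep = (-0.7500,-7.1250)
Δp = p'−p = (-0.0938,-0.8906); α = Δx/Fx = (-3/32) / (-3/4) = 1/8
check: Δy/Fy = (-57/64) / (-57/8) = 1/8 ✓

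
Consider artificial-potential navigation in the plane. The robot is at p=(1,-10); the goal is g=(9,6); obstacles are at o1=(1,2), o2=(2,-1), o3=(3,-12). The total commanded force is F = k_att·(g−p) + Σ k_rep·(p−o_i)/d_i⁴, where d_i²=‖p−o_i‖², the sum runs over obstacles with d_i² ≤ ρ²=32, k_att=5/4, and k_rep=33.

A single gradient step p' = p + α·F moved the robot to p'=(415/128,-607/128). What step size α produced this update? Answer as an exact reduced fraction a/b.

α = 1/4

F_att = 5/4·(g−p) = 5/4·(8,16) = (10.0000,20.0000)
o1: d²=144 > ρ²=32 → inactive
o2: d²=82 > ρ²=32 → inactive
o3: d²=8 ≤ ρ²=32; F_rep = 33·(-2,2)/8² = (-1.0312,1.0312)
F = F_att + ΣF_rep = (8.9688,21.0312)
Δp = p'−p = (2.2422,5.2578); α = Δx/Fx = (287/128) / (287/32) = 1/4
check: Δy/Fy = (673/128) / (673/32) = 1/4 ✓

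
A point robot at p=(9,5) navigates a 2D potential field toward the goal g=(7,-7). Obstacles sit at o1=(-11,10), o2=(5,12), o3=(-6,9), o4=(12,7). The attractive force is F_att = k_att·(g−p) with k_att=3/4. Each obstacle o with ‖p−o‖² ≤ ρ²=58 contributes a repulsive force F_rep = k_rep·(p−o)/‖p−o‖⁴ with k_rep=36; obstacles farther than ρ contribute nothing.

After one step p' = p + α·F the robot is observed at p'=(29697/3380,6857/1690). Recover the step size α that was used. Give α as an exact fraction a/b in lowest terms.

F_att = 3/4·(g−p) = 3/4·(-2,-12) = (-1.5000,-9.0000)
o1: d²=425 > ρ²=58 → inactive
o2: d²=65 > ρ²=58 → inactive
o3: d²=241 > ρ²=58 → inactive
o4: d²=13 ≤ ρ²=58; F_rep = 36·(-3,-2)/13² = (-0.6391,-0.4260)
F = F_att + ΣF_rep = (-2.1391,-9.4260)
Δp = p'−p = (-0.2139,-0.9426); α = Δx/Fx = (-723/3380) / (-723/338) = 1/10
check: Δy/Fy = (-1593/1690) / (-1593/169) = 1/10 ✓

α = 1/10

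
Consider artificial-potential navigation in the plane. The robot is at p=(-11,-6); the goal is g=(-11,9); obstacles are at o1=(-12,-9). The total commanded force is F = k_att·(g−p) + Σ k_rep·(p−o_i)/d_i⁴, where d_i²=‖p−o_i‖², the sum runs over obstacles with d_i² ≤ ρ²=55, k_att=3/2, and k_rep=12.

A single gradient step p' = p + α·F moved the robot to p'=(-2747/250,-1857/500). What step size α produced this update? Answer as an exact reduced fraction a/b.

F_att = 3/2·(g−p) = 3/2·(0,15) = (0.0000,22.5000)
o1: d²=10 ≤ ρ²=55; F_rep = 12·(1,3)/10² = (0.1200,0.3600)
F = F_att + ΣF_rep = (0.1200,22.8600)
Δp = p'−p = (0.0120,2.2860); α = Δx/Fx = (3/250) / (3/25) = 1/10
check: Δy/Fy = (1143/500) / (1143/50) = 1/10 ✓

α = 1/10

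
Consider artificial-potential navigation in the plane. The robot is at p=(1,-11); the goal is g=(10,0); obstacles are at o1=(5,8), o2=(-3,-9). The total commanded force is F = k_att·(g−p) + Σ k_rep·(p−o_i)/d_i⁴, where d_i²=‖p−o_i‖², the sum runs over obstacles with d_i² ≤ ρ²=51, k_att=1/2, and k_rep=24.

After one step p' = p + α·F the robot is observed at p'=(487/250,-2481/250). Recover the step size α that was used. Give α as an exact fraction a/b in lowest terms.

α = 1/5

F_att = 1/2·(g−p) = 1/2·(9,11) = (4.5000,5.5000)
o1: d²=377 > ρ²=51 → inactive
o2: d²=20 ≤ ρ²=51; F_rep = 24·(4,-2)/20² = (0.2400,-0.1200)
F = F_att + ΣF_rep = (4.7400,5.3800)
Δp = p'−p = (0.9480,1.0760); α = Δx/Fx = (237/250) / (237/50) = 1/5
check: Δy/Fy = (269/250) / (269/50) = 1/5 ✓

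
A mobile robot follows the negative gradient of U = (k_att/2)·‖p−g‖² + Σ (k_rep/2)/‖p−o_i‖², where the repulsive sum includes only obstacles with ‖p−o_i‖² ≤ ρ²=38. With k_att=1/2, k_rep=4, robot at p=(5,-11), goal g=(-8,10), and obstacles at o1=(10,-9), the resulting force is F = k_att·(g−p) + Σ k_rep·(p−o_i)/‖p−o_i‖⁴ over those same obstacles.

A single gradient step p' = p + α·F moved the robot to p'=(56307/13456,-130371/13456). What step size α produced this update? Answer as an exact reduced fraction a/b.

F_att = 1/2·(g−p) = 1/2·(-13,21) = (-6.5000,10.5000)
o1: d²=29 ≤ ρ²=38; F_rep = 4·(-5,-2)/29² = (-0.0238,-0.0095)
F = F_att + ΣF_rep = (-6.5238,10.4905)
Δp = p'−p = (-0.8155,1.3113); α = Δx/Fx = (-10973/13456) / (-10973/1682) = 1/8
check: Δy/Fy = (17645/13456) / (17645/1682) = 1/8 ✓

α = 1/8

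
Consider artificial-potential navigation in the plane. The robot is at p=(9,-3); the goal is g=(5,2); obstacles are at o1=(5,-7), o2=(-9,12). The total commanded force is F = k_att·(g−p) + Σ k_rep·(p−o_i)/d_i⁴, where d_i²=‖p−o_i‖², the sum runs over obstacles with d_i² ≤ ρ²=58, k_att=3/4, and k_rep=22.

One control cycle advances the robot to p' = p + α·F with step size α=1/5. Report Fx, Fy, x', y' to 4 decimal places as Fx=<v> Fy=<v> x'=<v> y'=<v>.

Fx=-2.9141 Fy=3.8359 x'=8.4172 y'=-2.2328

F_att = 3/4·(g−p) = 3/4·(-4,5) = (-3.0000,3.7500)
o1: d²=32 ≤ ρ²=58; F_rep = 22·(4,4)/32² = (0.0859,0.0859)
o2: d²=549 > ρ²=58 → inactive
F = F_att + ΣF_rep = (-2.9141,3.8359)
p' = p + 1/5·F = (8.4172,-2.2328)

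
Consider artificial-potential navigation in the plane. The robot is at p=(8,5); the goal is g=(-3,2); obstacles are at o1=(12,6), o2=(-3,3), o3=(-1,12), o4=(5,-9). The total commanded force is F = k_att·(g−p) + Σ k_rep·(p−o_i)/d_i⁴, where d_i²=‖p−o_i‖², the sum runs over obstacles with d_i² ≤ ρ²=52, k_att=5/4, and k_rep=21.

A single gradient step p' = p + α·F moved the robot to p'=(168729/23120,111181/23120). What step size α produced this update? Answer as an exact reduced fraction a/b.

F_att = 5/4·(g−p) = 5/4·(-11,-3) = (-13.7500,-3.7500)
o1: d²=17 ≤ ρ²=52; F_rep = 21·(-4,-1)/17² = (-0.2907,-0.0727)
o2: d²=125 > ρ²=52 → inactive
o3: d²=130 > ρ²=52 → inactive
o4: d²=205 > ρ²=52 → inactive
F = F_att + ΣF_rep = (-14.0407,-3.8227)
Δp = p'−p = (-0.7020,-0.1911); α = Δx/Fx = (-16231/23120) / (-16231/1156) = 1/20
check: Δy/Fy = (-4419/23120) / (-4419/1156) = 1/20 ✓

α = 1/20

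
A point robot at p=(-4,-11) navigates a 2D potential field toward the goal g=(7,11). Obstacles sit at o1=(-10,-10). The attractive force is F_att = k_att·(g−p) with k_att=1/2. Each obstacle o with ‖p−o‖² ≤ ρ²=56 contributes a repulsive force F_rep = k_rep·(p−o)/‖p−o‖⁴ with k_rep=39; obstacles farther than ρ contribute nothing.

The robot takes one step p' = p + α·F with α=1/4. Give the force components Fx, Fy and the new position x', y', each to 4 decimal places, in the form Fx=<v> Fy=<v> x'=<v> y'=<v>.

F_att = 1/2·(g−p) = 1/2·(11,22) = (5.5000,11.0000)
o1: d²=37 ≤ ρ²=56; F_rep = 39·(6,-1)/37² = (0.1709,-0.0285)
F = F_att + ΣF_rep = (5.6709,10.9715)
p' = p + 1/4·F = (-2.5823,-8.2571)

Fx=5.6709 Fy=10.9715 x'=-2.5823 y'=-8.2571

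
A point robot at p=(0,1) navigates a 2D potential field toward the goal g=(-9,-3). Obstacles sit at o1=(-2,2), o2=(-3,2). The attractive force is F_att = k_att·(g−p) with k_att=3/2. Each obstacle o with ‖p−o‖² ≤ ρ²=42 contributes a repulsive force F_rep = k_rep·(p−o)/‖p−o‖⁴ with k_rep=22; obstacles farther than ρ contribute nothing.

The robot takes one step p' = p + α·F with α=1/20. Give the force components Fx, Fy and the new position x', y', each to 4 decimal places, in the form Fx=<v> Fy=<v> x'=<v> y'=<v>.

F_att = 3/2·(g−p) = 3/2·(-9,-4) = (-13.5000,-6.0000)
o1: d²=5 ≤ ρ²=42; F_rep = 22·(2,-1)/5² = (1.7600,-0.8800)
o2: d²=10 ≤ ρ²=42; F_rep = 22·(3,-1)/10² = (0.6600,-0.2200)
F = F_att + ΣF_rep = (-11.0800,-7.1000)
p' = p + 1/20·F = (-0.5540,0.6450)

Fx=-11.0800 Fy=-7.1000 x'=-0.5540 y'=0.6450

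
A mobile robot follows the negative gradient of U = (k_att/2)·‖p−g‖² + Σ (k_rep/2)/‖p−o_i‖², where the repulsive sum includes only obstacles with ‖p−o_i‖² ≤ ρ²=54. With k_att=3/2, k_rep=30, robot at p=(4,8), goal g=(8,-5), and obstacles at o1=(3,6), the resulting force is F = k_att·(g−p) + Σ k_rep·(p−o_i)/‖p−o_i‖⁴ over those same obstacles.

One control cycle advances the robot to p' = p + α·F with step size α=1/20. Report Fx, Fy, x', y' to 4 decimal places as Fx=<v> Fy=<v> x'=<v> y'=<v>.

F_att = 3/2·(g−p) = 3/2·(4,-13) = (6.0000,-19.5000)
o1: d²=5 ≤ ρ²=54; F_rep = 30·(1,2)/5² = (1.2000,2.4000)
F = F_att + ΣF_rep = (7.2000,-17.1000)
p' = p + 1/20·F = (4.3600,7.1450)

Fx=7.2000 Fy=-17.1000 x'=4.3600 y'=7.1450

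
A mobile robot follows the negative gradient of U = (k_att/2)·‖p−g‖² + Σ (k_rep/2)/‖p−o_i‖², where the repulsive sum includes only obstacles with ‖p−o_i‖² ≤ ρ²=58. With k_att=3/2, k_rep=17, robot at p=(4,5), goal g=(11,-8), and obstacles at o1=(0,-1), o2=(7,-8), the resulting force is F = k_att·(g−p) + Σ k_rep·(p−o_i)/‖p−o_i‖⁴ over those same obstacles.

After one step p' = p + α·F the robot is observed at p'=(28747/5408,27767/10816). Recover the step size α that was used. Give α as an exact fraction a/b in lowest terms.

α = 1/8

F_att = 3/2·(g−p) = 3/2·(7,-13) = (10.5000,-19.5000)
o1: d²=52 ≤ ρ²=58; F_rep = 17·(4,6)/52² = (0.0251,0.0377)
o2: d²=178 > ρ²=58 → inactive
F = F_att + ΣF_rep = (10.5251,-19.4623)
Δp = p'−p = (1.3156,-2.4328); α = Δx/Fx = (7115/5408) / (7115/676) = 1/8
check: Δy/Fy = (-26313/10816) / (-26313/1352) = 1/8 ✓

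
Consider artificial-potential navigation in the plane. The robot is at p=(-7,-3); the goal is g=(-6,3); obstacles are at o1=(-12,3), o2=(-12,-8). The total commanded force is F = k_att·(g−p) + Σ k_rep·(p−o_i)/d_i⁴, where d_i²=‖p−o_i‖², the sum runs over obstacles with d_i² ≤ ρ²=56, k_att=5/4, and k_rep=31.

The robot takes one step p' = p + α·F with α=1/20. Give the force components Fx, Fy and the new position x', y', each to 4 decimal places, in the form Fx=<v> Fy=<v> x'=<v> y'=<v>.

Fx=1.3120 Fy=7.5620 x'=-6.9344 y'=-2.6219

F_att = 5/4·(g−p) = 5/4·(1,6) = (1.2500,7.5000)
o1: d²=61 > ρ²=56 → inactive
o2: d²=50 ≤ ρ²=56; F_rep = 31·(5,5)/50² = (0.0620,0.0620)
F = F_att + ΣF_rep = (1.3120,7.5620)
p' = p + 1/20·F = (-6.9344,-2.6219)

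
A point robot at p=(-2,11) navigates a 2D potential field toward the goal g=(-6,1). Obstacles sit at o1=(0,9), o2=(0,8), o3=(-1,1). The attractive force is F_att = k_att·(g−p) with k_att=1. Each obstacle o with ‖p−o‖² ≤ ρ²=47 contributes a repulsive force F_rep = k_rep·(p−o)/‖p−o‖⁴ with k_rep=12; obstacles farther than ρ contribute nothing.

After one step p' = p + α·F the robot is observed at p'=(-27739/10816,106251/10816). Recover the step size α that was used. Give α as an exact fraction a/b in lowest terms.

α = 1/8

F_att = 1·(g−p) = 1·(-4,-10) = (-4.0000,-10.0000)
o1: d²=8 ≤ ρ²=47; F_rep = 12·(-2,2)/8² = (-0.3750,0.3750)
o2: d²=13 ≤ ρ²=47; F_rep = 12·(-2,3)/13² = (-0.1420,0.2130)
o3: d²=101 > ρ²=47 → inactive
F = F_att + ΣF_rep = (-4.5170,-9.4120)
Δp = p'−p = (-0.5646,-1.1765); α = Δx/Fx = (-6107/10816) / (-6107/1352) = 1/8
check: Δy/Fy = (-12725/10816) / (-12725/1352) = 1/8 ✓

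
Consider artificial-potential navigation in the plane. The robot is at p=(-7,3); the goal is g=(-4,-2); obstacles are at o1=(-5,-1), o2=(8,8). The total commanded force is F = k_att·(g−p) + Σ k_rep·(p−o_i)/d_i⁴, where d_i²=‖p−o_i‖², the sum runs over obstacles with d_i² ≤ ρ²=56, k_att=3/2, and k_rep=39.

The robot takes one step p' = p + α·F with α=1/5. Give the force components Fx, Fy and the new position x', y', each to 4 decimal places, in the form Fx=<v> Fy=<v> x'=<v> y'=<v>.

F_att = 3/2·(g−p) = 3/2·(3,-5) = (4.5000,-7.5000)
o1: d²=20 ≤ ρ²=56; F_rep = 39·(-2,4)/20² = (-0.1950,0.3900)
o2: d²=250 > ρ²=56 → inactive
F = F_att + ΣF_rep = (4.3050,-7.1100)
p' = p + 1/5·F = (-6.1390,1.5780)

Fx=4.3050 Fy=-7.1100 x'=-6.1390 y'=1.5780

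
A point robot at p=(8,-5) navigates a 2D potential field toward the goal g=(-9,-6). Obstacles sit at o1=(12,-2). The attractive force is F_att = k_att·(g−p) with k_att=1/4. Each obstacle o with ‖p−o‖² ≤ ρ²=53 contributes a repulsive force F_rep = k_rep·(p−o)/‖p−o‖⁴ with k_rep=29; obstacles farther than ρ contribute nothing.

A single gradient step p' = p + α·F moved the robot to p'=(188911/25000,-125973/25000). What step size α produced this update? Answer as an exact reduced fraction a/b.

F_att = 1/4·(g−p) = 1/4·(-17,-1) = (-4.2500,-0.2500)
o1: d²=25 ≤ ρ²=53; F_rep = 29·(-4,-3)/25² = (-0.1856,-0.1392)
F = F_att + ΣF_rep = (-4.4356,-0.3892)
Δp = p'−p = (-0.4436,-0.0389); α = Δx/Fx = (-11089/25000) / (-11089/2500) = 1/10
check: Δy/Fy = (-973/25000) / (-973/2500) = 1/10 ✓

α = 1/10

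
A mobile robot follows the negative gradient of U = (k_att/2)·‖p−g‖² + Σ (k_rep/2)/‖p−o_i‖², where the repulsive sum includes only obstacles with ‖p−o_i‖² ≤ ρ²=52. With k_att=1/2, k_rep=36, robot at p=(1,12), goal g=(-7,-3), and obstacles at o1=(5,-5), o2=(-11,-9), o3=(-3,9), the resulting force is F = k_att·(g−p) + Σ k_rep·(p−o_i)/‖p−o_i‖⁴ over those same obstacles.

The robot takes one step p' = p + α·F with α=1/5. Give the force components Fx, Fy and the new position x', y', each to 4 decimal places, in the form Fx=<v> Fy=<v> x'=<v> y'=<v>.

F_att = 1/2·(g−p) = 1/2·(-8,-15) = (-4.0000,-7.5000)
o1: d²=305 > ρ²=52 → inactive
o2: d²=585 > ρ²=52 → inactive
o3: d²=25 ≤ ρ²=52; F_rep = 36·(4,3)/25² = (0.2304,0.1728)
F = F_att + ΣF_rep = (-3.7696,-7.3272)
p' = p + 1/5·F = (0.2461,10.5346)

Fx=-3.7696 Fy=-7.3272 x'=0.2461 y'=10.5346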